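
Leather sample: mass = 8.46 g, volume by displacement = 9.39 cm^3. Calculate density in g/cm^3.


0.901 g/cm^3


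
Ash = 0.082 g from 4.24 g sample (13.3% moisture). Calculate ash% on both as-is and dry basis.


As-is ash = 1.93%
Dry-basis ash = 2.23%

As-is ash% = 0.082 / 4.24 x 100 = 1.93%
Dry mass = 4.24 x (100 - 13.3) / 100 = 3.67608 g
Dry-basis ash% = 0.082 / 3.67608 x 100 = 2.23%


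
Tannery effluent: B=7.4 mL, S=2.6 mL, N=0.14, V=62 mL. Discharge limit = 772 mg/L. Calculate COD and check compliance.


COD = (7.4 - 2.6) x 0.14 x 8000 / 62 = 86.7 mg/L
Limit: 772 mg/L
Compliant: Yes


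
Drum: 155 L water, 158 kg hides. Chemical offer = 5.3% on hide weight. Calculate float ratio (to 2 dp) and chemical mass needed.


Float ratio = 0.98
Chemical needed = 8.374 kg


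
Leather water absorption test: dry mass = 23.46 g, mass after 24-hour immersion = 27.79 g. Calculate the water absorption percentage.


Water absorbed = 27.79 - 23.46 = 4.33 g
WA% = 4.33 / 23.46 x 100 = 18.5%


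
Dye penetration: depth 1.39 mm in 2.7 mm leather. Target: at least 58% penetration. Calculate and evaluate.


Penetration = 1.39 / 2.7 x 100 = 51.5%
Target: 58%
Meets target: No


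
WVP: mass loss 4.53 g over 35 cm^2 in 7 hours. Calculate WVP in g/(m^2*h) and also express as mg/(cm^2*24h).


WVP = 4.53 / (35 x 7) x 10000 = 184.90 g/(m^2*h)
Mass loss in mg = 4.53 x 1000 = 4530 mg
Per cm^2 per 24h in mg: 4530 x 24 / (35 x 7) = 108720 / 245 = 443.76 mg/(cm^2*24h)


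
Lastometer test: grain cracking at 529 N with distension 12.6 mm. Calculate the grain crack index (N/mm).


Grain crack index = force / distension
Index = 529 / 12.6 = 42.0 N/mm


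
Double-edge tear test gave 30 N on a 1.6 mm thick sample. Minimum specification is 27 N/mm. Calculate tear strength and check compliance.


Tear strength = 30 / 1.6 = 18.8 N/mm
Required minimum = 27 N/mm
Compliant: No


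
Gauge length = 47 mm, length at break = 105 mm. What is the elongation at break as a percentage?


Extension = 105 - 47 = 58 mm
Elongation = 58 / 47 x 100 = 123.4%


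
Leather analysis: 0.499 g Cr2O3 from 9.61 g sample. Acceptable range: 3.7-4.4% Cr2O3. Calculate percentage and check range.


Cr2O3% = 0.499 / 9.61 x 100 = 5.19%
Acceptable range: 3.7 to 4.4%
Within range: No


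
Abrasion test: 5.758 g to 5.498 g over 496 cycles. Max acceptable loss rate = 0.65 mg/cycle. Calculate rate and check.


Loss = 5.758 - 5.498 = 0.260 g
Rate = 0.260 g / 496 cycles x 1000 = 0.524 mg/cycle
Max = 0.65 mg/cycle
Passes: Yes


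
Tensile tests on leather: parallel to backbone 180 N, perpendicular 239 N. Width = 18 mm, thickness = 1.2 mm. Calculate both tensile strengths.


Parallel = 8.33 N/mm^2
Perpendicular = 11.06 N/mm^2

Area = 18 x 1.2 = 21.6 mm^2
TS (parallel) = 180 / 21.6 = 8.33 N/mm^2
TS (perpendicular) = 239 / 21.6 = 11.06 N/mm^2


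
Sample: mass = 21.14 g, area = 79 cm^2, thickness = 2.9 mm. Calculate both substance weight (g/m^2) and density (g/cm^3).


Substance weight = 2675.9 g/m^2
Density = 0.923 g/cm^3

SW = 21.14 / 79 x 10000 = 2675.9 g/m^2
Volume = 79 x 2.9 / 10 = 22.91 cm^3
Density = 21.14 / 22.91 = 0.923 g/cm^3


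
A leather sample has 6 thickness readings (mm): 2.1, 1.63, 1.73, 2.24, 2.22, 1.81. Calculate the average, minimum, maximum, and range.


Average = 1.96 mm
Min = 1.63 mm
Max = 2.24 mm
Range = 0.61 mm


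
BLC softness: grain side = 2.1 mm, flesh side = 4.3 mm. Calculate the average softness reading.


Average = (2.1 + 4.3) / 2
Average = 3.20 mm


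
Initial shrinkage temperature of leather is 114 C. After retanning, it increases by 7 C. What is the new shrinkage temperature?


New Ts = 114 + 7 = 121 C


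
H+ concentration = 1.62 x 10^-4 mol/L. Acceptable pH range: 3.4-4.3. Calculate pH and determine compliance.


pH = -log10(1.62 x 10^-4) = 3.79
Range: 3.4 to 4.3
Compliant: Yes


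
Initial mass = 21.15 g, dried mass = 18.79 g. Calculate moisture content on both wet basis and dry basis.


Wet basis = 11.2%
Dry basis = 12.6%

Moisture lost = 21.15 - 18.79 = 2.36 g
Wet basis MC = 2.36 / 21.15 x 100 = 11.2%
Dry basis MC = 2.36 / 18.79 x 100 = 12.6%


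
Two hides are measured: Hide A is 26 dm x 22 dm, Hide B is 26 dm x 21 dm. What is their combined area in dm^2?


1118 dm^2

Hide A area = 26 x 22 = 572 dm^2
Hide B area = 26 x 21 = 546 dm^2
Total = 572 + 546 = 1118 dm^2


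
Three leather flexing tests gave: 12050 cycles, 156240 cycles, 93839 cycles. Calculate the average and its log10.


Average = 87376 cycles
log10 = 4.94

Average = (12050 + 156240 + 93839) / 3 = 87376 cycles
log10(87376) = 4.94


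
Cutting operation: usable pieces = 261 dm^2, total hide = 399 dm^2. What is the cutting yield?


Yield = usable / total x 100
Yield = 261 / 399 x 100 = 65.4%


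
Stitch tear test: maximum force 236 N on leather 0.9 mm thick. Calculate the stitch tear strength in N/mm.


Stitch tear strength = force / thickness
STS = 236 / 0.9 = 262.2 N/mm


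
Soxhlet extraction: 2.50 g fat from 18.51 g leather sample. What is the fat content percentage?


13.5%

Fat content = 2.50 / 18.51 x 100
Fat = 13.5%


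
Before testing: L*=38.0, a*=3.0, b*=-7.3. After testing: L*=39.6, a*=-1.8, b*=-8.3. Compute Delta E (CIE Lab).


Delta E = 5.16

dL = 39.6 - 38.0 = 1.6
da = -1.8 - 3.0 = -4.8
db = -8.3 - (-7.3) = -1.0
dE = sqrt((1.6)^2 + (-4.8)^2 + (-1.0)^2) = 5.16


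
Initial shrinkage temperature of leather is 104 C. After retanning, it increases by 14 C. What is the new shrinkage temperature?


New Ts = 104 + 14 = 118 C


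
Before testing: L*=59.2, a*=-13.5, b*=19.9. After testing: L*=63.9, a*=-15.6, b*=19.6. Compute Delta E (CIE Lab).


dL = 63.9 - 59.2 = 4.7
da = -15.6 - (-13.5) = -2.1
db = 19.6 - 19.9 = -0.3
dE = sqrt((4.7)^2 + (-2.1)^2 + (-0.3)^2) = 5.16


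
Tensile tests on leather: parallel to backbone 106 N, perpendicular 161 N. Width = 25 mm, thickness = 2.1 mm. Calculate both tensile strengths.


Parallel = 2.02 N/mm^2
Perpendicular = 3.07 N/mm^2


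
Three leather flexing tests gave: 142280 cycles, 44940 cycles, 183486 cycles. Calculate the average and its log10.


Average = 123569 cycles
log10 = 5.09

Average = (142280 + 44940 + 183486) / 3 = 123569 cycles
log10(123569) = 5.09


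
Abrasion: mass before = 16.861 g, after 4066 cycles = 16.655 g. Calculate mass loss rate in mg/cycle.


Mass loss = 16.861 - 16.655 = 0.206 g
Rate = 0.206 / 4066 x 1000 = 0.051 mg/cycle


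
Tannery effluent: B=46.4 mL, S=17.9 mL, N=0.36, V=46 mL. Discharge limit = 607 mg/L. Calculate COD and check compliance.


COD = 1784.3 mg/L
Compliant: No

COD = (46.4 - 17.9) x 0.36 x 8000 / 46 = 1784.3 mg/L
Limit: 607 mg/L
Compliant: No


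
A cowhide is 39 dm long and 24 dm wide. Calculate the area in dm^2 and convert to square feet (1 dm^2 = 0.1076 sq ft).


Area = 39 x 24 = 936 dm^2
Conversion: 936 x 0.1076 = 100.71 sq ft


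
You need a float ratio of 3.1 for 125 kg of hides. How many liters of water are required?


387.5 L

Water = hide weight x target ratio
Water = 125 x 3.1 = 387.5 L


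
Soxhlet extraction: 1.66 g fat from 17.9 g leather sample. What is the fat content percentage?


Fat content = 1.66 / 17.9 x 100
Fat = 9.3%


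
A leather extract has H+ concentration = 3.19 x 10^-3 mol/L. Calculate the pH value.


pH = 2.50


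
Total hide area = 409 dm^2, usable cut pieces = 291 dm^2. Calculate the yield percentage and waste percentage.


Yield = 291 / 409 x 100 = 71.1%
Waste = 409 - 291 = 118 dm^2
Waste% = 100 - 71.1 = 28.9%


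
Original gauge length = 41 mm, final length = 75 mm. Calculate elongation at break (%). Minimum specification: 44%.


Elongation = 82.9%
Meets spec: Yes


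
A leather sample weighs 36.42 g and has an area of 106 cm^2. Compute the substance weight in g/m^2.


Substance weight = mass / area x 10000
SW = 36.42 / 106 x 10000
SW = 3435.8 g/m^2


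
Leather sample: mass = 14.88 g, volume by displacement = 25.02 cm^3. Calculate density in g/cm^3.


0.595 g/cm^3

Density = mass / volume
Density = 14.88 / 25.02 = 0.595 g/cm^3


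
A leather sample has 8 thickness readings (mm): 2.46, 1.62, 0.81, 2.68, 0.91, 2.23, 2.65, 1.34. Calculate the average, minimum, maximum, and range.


Average = 1.84 mm
Min = 0.81 mm
Max = 2.68 mm
Range = 1.87 mm

Sum = 14.70
Average = 14.70 / 8 = 1.84 mm
Minimum = 0.81 mm
Maximum = 2.68 mm
Range = 2.68 - 0.81 = 1.87 mm


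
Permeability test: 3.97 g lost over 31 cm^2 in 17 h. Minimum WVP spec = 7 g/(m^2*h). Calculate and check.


WVP = 3.97 / (31 x 17) x 10000 = 75.33 g/(m^2*h)
Minimum: 7 g/(m^2*h)
Meets spec: Yes


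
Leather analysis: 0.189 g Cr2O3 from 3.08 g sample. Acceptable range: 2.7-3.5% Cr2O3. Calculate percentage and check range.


Cr2O3 = 6.14%
Within range: No

Cr2O3% = 0.189 / 3.08 x 100 = 6.14%
Acceptable range: 2.7 to 3.5%
Within range: No


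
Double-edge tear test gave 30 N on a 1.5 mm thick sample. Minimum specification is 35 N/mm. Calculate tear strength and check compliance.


Tear strength = 20.0 N/mm
Compliant: No

Tear strength = 30 / 1.5 = 20.0 N/mm
Required minimum = 35 N/mm
Compliant: No


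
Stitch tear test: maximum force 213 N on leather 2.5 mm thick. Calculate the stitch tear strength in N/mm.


85.2 N/mm

Stitch tear strength = force / thickness
STS = 213 / 2.5 = 85.2 N/mm


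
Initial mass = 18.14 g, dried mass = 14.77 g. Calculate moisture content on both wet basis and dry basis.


Moisture lost = 18.14 - 14.77 = 3.37 g
Wet basis MC = 3.37 / 18.14 x 100 = 18.6%
Dry basis MC = 3.37 / 14.77 x 100 = 22.8%


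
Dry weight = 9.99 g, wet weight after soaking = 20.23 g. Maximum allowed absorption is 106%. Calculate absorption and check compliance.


WA = (20.23 - 9.99) / 9.99 x 100 = 102.5%
Maximum allowed: 106%
Compliant: Yes


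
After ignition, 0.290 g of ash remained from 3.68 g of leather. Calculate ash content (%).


Ash% = 0.290 / 3.68 x 100
Ash% = 7.88%


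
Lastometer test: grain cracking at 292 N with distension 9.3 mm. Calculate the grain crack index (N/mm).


31.4 N/mm


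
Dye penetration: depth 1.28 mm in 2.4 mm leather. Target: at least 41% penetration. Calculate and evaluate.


Penetration = 1.28 / 2.4 x 100 = 53.3%
Target: 41%
Meets target: Yes


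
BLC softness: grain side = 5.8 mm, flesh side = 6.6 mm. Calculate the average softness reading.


6.20 mm


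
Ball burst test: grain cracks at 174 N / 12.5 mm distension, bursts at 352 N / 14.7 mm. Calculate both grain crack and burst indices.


Crack index = 174 / 12.5 = 13.9 N/mm
Burst index = 352 / 14.7 = 23.9 N/mm


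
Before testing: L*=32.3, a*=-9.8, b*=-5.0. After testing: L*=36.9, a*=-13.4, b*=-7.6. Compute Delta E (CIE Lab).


dL = 36.9 - 32.3 = 4.6
da = -13.4 - (-9.8) = -3.6
db = -7.6 - (-5.0) = -2.6
dE = sqrt((4.6)^2 + (-3.6)^2 + (-2.6)^2) = 6.39


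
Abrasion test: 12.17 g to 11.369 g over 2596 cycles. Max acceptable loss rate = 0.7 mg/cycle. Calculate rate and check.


Loss = 12.17 - 11.369 = 0.801 g
Rate = 0.801 g / 2596 cycles x 1000 = 0.309 mg/cycle
Max = 0.7 mg/cycle
Passes: Yes


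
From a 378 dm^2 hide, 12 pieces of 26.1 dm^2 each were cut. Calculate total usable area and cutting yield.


Total usable = 12 x 26.1 = 313.2 dm^2
Yield = 313.2 / 378 x 100 = 82.9%


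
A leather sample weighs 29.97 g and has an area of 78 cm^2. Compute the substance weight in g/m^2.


3842.3 g/m^2

Substance weight = mass / area x 10000
SW = 29.97 / 78 x 10000
SW = 3842.3 g/m^2


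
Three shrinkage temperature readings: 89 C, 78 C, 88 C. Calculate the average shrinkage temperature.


Average = (89 + 78 + 88) / 3
Average = 255 / 3 = 85.0 C


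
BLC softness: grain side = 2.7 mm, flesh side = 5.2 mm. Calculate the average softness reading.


3.95 mm

Average = (2.7 + 5.2) / 2
Average = 3.95 mm


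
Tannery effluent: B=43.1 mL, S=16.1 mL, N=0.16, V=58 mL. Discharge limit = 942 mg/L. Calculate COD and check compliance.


COD = (43.1 - 16.1) x 0.16 x 8000 / 58 = 595.9 mg/L
Limit: 942 mg/L
Compliant: Yes


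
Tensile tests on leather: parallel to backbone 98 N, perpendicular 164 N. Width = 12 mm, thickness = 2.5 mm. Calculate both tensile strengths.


Parallel = 3.27 N/mm^2
Perpendicular = 5.47 N/mm^2


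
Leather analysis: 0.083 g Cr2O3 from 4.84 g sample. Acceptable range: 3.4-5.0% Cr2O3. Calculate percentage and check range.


Cr2O3% = 0.083 / 4.84 x 100 = 1.71%
Acceptable range: 3.4 to 5.0%
Within range: No


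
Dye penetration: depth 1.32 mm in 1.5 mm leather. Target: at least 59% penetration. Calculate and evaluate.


Penetration = 1.32 / 1.5 x 100 = 88.0%
Target: 59%
Meets target: Yes


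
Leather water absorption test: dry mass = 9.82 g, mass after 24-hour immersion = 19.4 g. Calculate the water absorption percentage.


Water absorbed = 19.4 - 9.82 = 9.58 g
WA% = 9.58 / 9.82 x 100 = 97.6%


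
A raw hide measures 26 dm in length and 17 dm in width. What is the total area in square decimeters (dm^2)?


Area = length x width
Area = 26 x 17 = 442 dm^2


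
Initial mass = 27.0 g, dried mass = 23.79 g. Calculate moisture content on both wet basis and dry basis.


Moisture lost = 27.0 - 23.79 = 3.21 g
Wet basis MC = 3.21 / 27.0 x 100 = 11.9%
Dry basis MC = 3.21 / 23.79 x 100 = 13.5%


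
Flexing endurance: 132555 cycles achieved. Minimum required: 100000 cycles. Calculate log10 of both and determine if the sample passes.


log10(132555) = 5.12
log10(100000) = 5.00
Passes: Yes


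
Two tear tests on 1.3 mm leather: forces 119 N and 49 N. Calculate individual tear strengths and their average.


Tear 1 = 91.5 N/mm
Tear 2 = 37.7 N/mm
Average = 64.6 N/mm

Tear 1 = 119 / 1.3 = 91.5 N/mm
Tear 2 = 49 / 1.3 = 37.7 N/mm
Average = (91.5 + 37.7) / 2 = 64.6 N/mm


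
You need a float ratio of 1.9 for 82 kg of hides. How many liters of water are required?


155.8 L


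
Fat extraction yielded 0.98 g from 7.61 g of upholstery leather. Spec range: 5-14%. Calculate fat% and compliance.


Fat content = 12.9%
Compliant: Yes

Fat% = 0.98 / 7.61 x 100 = 12.9%
Spec range: 5-14%
Compliant: Yes


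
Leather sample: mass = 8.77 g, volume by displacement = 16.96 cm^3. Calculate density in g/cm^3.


0.517 g/cm^3


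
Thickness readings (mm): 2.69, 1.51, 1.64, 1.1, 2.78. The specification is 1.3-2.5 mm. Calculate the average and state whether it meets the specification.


Average = 1.94 mm
Within specification: Yes

Sum = 9.72
Average = 9.72 / 5 = 1.94 mm
Specification range: 1.3 to 2.5 mm
Within spec: Yes


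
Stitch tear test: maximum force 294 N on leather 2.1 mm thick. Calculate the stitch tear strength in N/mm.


Stitch tear strength = force / thickness
STS = 294 / 2.1 = 140.0 N/mm


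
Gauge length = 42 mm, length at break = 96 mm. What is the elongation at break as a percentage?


Extension = 96 - 42 = 54 mm
Elongation = 54 / 42 x 100 = 128.6%


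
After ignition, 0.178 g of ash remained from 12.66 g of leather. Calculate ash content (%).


1.41%

Ash% = 0.178 / 12.66 x 100
Ash% = 1.41%


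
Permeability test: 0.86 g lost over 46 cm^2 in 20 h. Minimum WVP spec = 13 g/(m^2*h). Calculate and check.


WVP = 0.86 / (46 x 20) x 10000 = 9.35 g/(m^2*h)
Minimum: 13 g/(m^2*h)
Meets spec: No


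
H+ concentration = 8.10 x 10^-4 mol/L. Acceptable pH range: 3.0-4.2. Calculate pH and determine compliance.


pH = -log10(8.10 x 10^-4) = 3.09
Range: 3.0 to 4.2
Compliant: Yes


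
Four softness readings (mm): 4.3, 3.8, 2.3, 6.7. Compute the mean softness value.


4.28 mm

Sum = 4.3 + 3.8 + 2.3 + 6.7
Mean = 17.1 / 4 = 4.28 mm


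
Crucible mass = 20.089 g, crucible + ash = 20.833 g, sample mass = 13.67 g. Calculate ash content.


Ash mass = 20.833 - 20.089 = 0.744 g
Ash% = 0.744 / 13.67 x 100 = 5.44%


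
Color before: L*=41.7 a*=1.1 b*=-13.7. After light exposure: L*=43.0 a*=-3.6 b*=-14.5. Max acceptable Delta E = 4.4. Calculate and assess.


dL = 1.3, da = -4.7, db = -0.8
dE = sqrt((1.3)^2 + (-4.7)^2 + (-0.8)^2) = 4.94
Max = 4.4
Passes: No


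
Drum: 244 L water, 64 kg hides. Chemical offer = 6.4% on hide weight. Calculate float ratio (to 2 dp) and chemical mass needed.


Float ratio = 3.81
Chemical needed = 4.096 kg


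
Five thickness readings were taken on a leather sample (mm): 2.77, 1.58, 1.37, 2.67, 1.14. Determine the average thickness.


1.91 mm

Sum = 2.77 + 1.58 + 1.37 + 2.67 + 1.14 = 9.53
Average = 9.53 / 5 = 1.91 mm


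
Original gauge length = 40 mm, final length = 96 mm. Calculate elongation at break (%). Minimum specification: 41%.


Elongation = 140.0%
Meets spec: Yes

Extension = 96 - 40 = 56 mm
Elongation = 56 / 40 x 100 = 140.0%
Minimum required: 41%
Meets specification: Yes


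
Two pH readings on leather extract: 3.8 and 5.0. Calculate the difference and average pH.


Difference = |3.8 - 5.0| = 1.2
Average = (3.8 + 5.0) / 2 = 4.40


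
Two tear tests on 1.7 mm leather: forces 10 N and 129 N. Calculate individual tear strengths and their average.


Tear 1 = 5.9 N/mm
Tear 2 = 75.9 N/mm
Average = 40.9 N/mm

Tear 1 = 10 / 1.7 = 5.9 N/mm
Tear 2 = 129 / 1.7 = 75.9 N/mm
Average = (5.9 + 75.9) / 2 = 40.9 N/mm


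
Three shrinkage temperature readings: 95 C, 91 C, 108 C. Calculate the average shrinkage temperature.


98.0 C

Average = (95 + 91 + 108) / 3
Average = 294 / 3 = 98.0 C


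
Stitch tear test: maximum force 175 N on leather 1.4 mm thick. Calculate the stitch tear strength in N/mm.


Stitch tear strength = force / thickness
STS = 175 / 1.4 = 125.0 N/mm


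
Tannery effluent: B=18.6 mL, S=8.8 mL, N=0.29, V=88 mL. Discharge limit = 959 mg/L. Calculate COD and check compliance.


COD = (18.6 - 8.8) x 0.29 x 8000 / 88 = 258.4 mg/L
Limit: 959 mg/L
Compliant: Yes


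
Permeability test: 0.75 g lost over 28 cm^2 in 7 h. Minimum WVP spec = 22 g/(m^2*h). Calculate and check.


WVP = 38.27 g/(m^2*h)
Meets specification: Yes


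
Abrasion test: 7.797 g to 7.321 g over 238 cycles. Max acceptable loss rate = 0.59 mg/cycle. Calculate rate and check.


Rate = 2.000 mg/cycle
Passes: No

Loss = 7.797 - 7.321 = 0.476 g
Rate = 0.476 g / 238 cycles x 1000 = 2.000 mg/cycle
Max = 0.59 mg/cycle
Passes: No


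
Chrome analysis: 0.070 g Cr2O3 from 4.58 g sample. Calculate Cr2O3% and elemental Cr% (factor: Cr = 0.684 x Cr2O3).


Cr2O3% = 0.070 / 4.58 x 100 = 1.53%
Cr% = 1.53 x 0.684 = 1.05%


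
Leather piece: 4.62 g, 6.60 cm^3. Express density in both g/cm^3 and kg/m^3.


0.700 g/cm^3
700 kg/m^3


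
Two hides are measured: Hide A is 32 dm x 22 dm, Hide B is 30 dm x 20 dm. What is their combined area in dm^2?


1304 dm^2

Hide A area = 32 x 22 = 704 dm^2
Hide B area = 30 x 20 = 600 dm^2
Total = 704 + 600 = 1304 dm^2


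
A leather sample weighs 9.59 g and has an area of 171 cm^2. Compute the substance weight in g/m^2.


560.8 g/m^2

Substance weight = mass / area x 10000
SW = 9.59 / 171 x 10000
SW = 560.8 g/m^2


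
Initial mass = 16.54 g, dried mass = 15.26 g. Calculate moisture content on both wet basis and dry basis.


Moisture lost = 16.54 - 15.26 = 1.28 g
Wet basis MC = 1.28 / 16.54 x 100 = 7.7%
Dry basis MC = 1.28 / 15.26 x 100 = 8.4%


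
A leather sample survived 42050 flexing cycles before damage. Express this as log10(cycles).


4.62


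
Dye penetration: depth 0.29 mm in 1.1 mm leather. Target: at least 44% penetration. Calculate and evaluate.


Penetration = 26.4%
Meets target: No


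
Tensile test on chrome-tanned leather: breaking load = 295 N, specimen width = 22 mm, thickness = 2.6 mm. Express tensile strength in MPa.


5.16 MPa

Cross-section = 22 x 2.6 = 57.2 mm^2
TS = 295 / 57.2 = 5.16 MPa
(1 N/mm^2 = 1 MPa)


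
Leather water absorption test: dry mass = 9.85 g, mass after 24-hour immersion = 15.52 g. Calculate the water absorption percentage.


Water absorbed = 15.52 - 9.85 = 5.67 g
WA% = 5.67 / 9.85 x 100 = 57.6%


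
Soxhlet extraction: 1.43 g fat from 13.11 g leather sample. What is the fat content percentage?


Fat content = 1.43 / 13.11 x 100
Fat = 10.9%


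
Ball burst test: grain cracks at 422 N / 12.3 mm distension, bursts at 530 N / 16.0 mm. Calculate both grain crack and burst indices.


Crack index = 34.3 N/mm
Burst index = 33.1 N/mm

Crack index = 422 / 12.3 = 34.3 N/mm
Burst index = 530 / 16.0 = 33.1 N/mm


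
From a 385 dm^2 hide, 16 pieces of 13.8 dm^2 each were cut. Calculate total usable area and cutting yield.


Total usable = 16 x 13.8 = 220.8 dm^2
Yield = 220.8 / 385 x 100 = 57.4%


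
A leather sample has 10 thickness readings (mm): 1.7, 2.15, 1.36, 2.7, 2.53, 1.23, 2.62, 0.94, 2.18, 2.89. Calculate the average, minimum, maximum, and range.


Sum = 20.30
Average = 20.30 / 10 = 2.03 mm
Minimum = 0.94 mm
Maximum = 2.89 mm
Range = 2.89 - 0.94 = 1.95 mm


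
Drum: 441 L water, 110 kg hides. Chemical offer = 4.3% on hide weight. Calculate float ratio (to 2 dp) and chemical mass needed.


Float ratio = 4.01
Chemical needed = 4.73 kg

Float ratio = 441 / 110 = 4.01
Chemical = 110 x 4.3 / 100 = 4.73 kg


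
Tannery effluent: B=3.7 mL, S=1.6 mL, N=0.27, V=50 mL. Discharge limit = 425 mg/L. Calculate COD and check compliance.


COD = (3.7 - 1.6) x 0.27 x 8000 / 50 = 90.7 mg/L
Limit: 425 mg/L
Compliant: Yes


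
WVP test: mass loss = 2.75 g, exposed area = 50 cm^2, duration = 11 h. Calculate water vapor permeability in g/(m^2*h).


WVP = mass_loss / (area x time) x 10000
WVP = 2.75 / (50 x 11) x 10000
WVP = 2.75 / 550 x 10000 = 50.00 g/(m^2*h)


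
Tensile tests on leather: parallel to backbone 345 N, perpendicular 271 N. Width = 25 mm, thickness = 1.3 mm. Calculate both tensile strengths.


Parallel = 10.62 N/mm^2
Perpendicular = 8.34 N/mm^2


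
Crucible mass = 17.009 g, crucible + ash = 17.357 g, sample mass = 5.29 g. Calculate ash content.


Ash mass = 0.348 g
Ash content = 6.58%


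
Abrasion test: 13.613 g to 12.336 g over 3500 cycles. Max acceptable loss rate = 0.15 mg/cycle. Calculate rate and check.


Loss = 13.613 - 12.336 = 1.277 g
Rate = 1.277 g / 3500 cycles x 1000 = 0.365 mg/cycle
Max = 0.15 mg/cycle
Passes: No


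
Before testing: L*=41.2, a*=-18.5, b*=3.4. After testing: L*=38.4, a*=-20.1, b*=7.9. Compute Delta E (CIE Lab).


Delta E = 5.54

dL = 38.4 - 41.2 = -2.8
da = -20.1 - (-18.5) = -1.6
db = 7.9 - 3.4 = 4.5
dE = sqrt((-2.8)^2 + (-1.6)^2 + (4.5)^2) = 5.54


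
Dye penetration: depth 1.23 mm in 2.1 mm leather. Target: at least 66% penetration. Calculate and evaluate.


Penetration = 58.6%
Meets target: No

Penetration = 1.23 / 2.1 x 100 = 58.6%
Target: 66%
Meets target: No


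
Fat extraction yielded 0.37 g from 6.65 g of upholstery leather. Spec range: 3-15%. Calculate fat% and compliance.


Fat% = 0.37 / 6.65 x 100 = 5.6%
Spec range: 3-15%
Compliant: Yes


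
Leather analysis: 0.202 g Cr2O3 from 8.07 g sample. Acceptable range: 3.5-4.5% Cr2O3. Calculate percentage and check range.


Cr2O3% = 0.202 / 8.07 x 100 = 2.50%
Acceptable range: 3.5 to 4.5%
Within range: No


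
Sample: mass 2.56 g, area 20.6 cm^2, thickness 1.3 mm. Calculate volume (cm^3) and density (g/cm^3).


Volume = 2.678 cm^3
Density = 0.956 g/cm^3


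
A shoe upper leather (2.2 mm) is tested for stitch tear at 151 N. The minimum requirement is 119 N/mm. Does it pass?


STS = 68.6 N/mm
Passes: No

STS = 151 / 2.2 = 68.6 N/mm
Minimum required: 119 N/mm
Passes: No


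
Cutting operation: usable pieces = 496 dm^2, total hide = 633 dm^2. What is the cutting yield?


78.4%


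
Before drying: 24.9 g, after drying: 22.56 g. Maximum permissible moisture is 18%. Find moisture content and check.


Moisture content = 9.4%
Acceptable: Yes

MC = (24.9 - 22.56) / 24.9 x 100 = 9.4%
Maximum: 18%
Acceptable: Yes


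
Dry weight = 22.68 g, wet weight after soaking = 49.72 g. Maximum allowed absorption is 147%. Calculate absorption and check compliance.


Absorption = 119.2%
Compliant: Yes


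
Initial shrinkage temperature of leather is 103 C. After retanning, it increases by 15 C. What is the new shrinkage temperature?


118 C

New Ts = 103 + 15 = 118 C


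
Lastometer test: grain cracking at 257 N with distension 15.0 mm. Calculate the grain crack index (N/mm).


Grain crack index = force / distension
Index = 257 / 15.0 = 17.1 N/mm


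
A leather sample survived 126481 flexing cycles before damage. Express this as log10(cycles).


log10(126481) = 5.10


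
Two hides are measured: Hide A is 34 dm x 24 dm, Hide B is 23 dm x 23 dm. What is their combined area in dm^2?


Hide A area = 34 x 24 = 816 dm^2
Hide B area = 23 x 23 = 529 dm^2
Total = 816 + 529 = 1345 dm^2


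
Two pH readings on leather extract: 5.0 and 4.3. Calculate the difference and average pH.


Difference = |5.0 - 4.3| = 0.7
Average = (5.0 + 4.3) / 2 = 4.65


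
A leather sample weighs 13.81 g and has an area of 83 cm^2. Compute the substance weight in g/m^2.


Substance weight = mass / area x 10000
SW = 13.81 / 83 x 10000
SW = 1663.9 g/m^2


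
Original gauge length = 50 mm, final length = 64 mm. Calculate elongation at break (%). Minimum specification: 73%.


Elongation = 28.0%
Meets spec: No

Extension = 64 - 50 = 14 mm
Elongation = 14 / 50 x 100 = 28.0%
Minimum required: 73%
Meets specification: No


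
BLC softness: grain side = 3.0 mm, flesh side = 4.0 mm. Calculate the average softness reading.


3.50 mm

Average = (3.0 + 4.0) / 2
Average = 3.50 mm


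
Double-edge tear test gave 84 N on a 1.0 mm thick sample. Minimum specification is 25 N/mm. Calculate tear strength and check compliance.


Tear strength = 84 / 1.0 = 84.0 N/mm
Required minimum = 25 N/mm
Compliant: Yes


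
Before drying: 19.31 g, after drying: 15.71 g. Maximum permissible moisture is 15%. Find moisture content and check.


MC = (19.31 - 15.71) / 19.31 x 100 = 18.6%
Maximum: 15%
Acceptable: No


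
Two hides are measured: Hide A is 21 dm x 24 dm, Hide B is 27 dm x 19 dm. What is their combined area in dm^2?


Hide A area = 21 x 24 = 504 dm^2
Hide B area = 27 x 19 = 513 dm^2
Total = 504 + 513 = 1017 dm^2


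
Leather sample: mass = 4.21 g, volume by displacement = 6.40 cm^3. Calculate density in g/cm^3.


Density = mass / volume
Density = 4.21 / 6.40 = 0.658 g/cm^3


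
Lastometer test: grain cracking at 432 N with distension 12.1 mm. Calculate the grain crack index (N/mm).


35.7 N/mm

Grain crack index = force / distension
Index = 432 / 12.1 = 35.7 N/mm


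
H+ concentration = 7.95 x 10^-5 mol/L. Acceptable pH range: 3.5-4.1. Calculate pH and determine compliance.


pH = 4.10
Compliant: Yes

pH = -log10(7.95 x 10^-5) = 4.10
Range: 3.5 to 4.1
Compliant: Yes


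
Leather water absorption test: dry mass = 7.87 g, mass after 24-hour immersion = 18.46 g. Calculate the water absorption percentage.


Water absorbed = 18.46 - 7.87 = 10.59 g
WA% = 10.59 / 7.87 x 100 = 134.6%


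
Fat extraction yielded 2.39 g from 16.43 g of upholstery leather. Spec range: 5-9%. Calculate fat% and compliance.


Fat% = 2.39 / 16.43 x 100 = 14.5%
Spec range: 5-9%
Compliant: No


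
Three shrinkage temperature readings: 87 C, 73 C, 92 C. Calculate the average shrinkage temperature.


Average = (87 + 73 + 92) / 3
Average = 252 / 3 = 84.0 C


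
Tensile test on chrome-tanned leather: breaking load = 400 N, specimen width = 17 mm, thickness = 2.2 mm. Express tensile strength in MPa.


Cross-section = 17 x 2.2 = 37.4 mm^2
TS = 400 / 37.4 = 10.70 MPa
(1 N/mm^2 = 1 MPa)


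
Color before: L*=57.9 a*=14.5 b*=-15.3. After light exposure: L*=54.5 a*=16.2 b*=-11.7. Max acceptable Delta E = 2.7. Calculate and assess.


dL = -3.4, da = 1.7, db = 3.6
dE = sqrt((-3.4)^2 + (1.7)^2 + (3.6)^2) = 5.24
Max = 2.7
Passes: No


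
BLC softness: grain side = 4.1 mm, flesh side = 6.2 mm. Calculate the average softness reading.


Average = (4.1 + 6.2) / 2
Average = 5.15 mm


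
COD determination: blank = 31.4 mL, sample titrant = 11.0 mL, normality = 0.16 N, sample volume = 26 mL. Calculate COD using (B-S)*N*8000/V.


COD = (31.4 - 11.0) x 0.16 x 8000 / 26
COD = 20.4 x 0.16 x 8000 / 26
COD = 1004.3 mg/L


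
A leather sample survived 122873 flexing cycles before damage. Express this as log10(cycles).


5.09

log10(122873) = 5.09


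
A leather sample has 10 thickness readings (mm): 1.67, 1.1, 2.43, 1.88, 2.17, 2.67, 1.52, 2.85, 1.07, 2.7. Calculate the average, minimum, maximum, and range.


Average = 2.01 mm
Min = 1.07 mm
Max = 2.85 mm
Range = 1.78 mm


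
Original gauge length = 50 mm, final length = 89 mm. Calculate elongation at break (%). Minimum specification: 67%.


Extension = 89 - 50 = 39 mm
Elongation = 39 / 50 x 100 = 78.0%
Minimum required: 67%
Meets specification: Yes


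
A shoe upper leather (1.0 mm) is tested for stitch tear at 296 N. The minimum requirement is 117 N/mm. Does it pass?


STS = 296.0 N/mm
Passes: Yes


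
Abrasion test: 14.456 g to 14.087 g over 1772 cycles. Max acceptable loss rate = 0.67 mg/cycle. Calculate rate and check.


Rate = 0.208 mg/cycle
Passes: Yes


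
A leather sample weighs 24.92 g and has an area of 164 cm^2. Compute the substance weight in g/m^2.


1519.5 g/m^2


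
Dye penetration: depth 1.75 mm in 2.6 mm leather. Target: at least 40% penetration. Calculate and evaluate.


Penetration = 67.3%
Meets target: Yes


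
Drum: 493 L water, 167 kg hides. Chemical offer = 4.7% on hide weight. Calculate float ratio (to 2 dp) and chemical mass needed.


Float ratio = 493 / 167 = 2.95
Chemical = 167 x 4.7 / 100 = 7.849 kg


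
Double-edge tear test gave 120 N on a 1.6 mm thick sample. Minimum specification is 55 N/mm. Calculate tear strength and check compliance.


Tear strength = 120 / 1.6 = 75.0 N/mm
Required minimum = 55 N/mm
Compliant: Yes


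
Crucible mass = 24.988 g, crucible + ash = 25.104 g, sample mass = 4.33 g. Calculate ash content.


Ash mass = 0.116 g
Ash content = 2.68%


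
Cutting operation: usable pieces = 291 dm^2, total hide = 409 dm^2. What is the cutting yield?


71.1%

Yield = usable / total x 100
Yield = 291 / 409 x 100 = 71.1%


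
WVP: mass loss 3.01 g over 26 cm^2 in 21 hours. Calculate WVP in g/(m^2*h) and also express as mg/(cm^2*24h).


WVP = 55.13 g/(m^2*h)
Daily rate = 132.31 mg/(cm^2*24h)


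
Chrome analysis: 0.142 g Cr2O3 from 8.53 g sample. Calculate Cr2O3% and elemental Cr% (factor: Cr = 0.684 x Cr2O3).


Cr2O3 = 1.66%
Cr = 1.14%


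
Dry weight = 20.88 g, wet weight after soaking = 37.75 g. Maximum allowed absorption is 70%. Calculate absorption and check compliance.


WA = (37.75 - 20.88) / 20.88 x 100 = 80.8%
Maximum allowed: 70%
Compliant: No


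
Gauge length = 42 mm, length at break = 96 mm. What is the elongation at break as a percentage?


128.6%

Extension = 96 - 42 = 54 mm
Elongation = 54 / 42 x 100 = 128.6%


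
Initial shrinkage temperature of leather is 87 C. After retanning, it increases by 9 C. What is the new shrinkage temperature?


96 C


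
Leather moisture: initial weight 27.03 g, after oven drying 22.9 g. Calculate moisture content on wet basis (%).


Moisture = 27.03 - 22.9 = 4.13 g
MC = 4.13 / 27.03 x 100 = 15.3%


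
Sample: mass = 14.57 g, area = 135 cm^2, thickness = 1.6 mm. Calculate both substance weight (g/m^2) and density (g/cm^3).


Substance weight = 1079.3 g/m^2
Density = 0.675 g/cm^3

SW = 14.57 / 135 x 10000 = 1079.3 g/m^2
Volume = 135 x 1.6 / 10 = 21.60 cm^3
Density = 14.57 / 21.60 = 0.675 g/cm^3


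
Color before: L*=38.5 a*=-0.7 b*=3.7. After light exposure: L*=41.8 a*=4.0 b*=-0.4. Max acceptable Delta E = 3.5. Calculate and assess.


Delta E = 7.06
Passes: No


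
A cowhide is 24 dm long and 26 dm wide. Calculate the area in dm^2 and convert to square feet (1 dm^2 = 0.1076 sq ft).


Area = 24 x 26 = 624 dm^2
Conversion: 624 x 0.1076 = 67.14 sq ft


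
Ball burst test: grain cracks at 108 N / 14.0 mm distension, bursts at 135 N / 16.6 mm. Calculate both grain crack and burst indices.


Crack index = 108 / 14.0 = 7.7 N/mm
Burst index = 135 / 16.6 = 8.1 N/mm


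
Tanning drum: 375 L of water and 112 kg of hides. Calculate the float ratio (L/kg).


3.3

Float ratio = water / hide weight
Ratio = 375 / 112 = 3.3


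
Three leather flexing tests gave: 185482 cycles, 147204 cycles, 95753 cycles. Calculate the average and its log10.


Average = 142813 cycles
log10 = 5.15


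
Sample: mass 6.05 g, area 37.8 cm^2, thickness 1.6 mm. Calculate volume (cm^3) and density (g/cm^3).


Volume = 6.048 cm^3
Density = 1.000 g/cm^3

Thickness in cm = 1.6 / 10 = 0.16 cm
Volume = 37.8 x 0.16 = 6.048 cm^3
Density = 6.05 / 6.048 = 1.000 g/cm^3


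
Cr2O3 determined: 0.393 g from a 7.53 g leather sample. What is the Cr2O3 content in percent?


Cr2O3% = 0.393 / 7.53 x 100
Cr2O3% = 5.22%


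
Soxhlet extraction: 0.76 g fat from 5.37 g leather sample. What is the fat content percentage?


Fat content = 0.76 / 5.37 x 100
Fat = 14.2%


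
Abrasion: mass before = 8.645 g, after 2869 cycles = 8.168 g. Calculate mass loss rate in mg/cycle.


0.166 mg/cycle


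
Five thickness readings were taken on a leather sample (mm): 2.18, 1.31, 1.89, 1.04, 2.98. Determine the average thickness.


1.88 mm

Sum = 2.18 + 1.31 + 1.89 + 1.04 + 2.98 = 9.40
Average = 9.40 / 5 = 1.88 mm


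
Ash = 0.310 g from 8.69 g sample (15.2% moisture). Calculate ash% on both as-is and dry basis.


As-is ash = 3.57%
Dry-basis ash = 4.21%


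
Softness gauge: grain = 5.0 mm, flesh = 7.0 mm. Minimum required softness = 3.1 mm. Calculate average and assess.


Average = (5.0 + 7.0) / 2 = 6.00 mm
Minimum = 3.1 mm
Meets requirement: Yes


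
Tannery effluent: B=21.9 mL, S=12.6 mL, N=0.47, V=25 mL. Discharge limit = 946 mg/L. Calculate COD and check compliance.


COD = 1398.7 mg/L
Compliant: No

COD = (21.9 - 12.6) x 0.47 x 8000 / 25 = 1398.7 mg/L
Limit: 946 mg/L
Compliant: No


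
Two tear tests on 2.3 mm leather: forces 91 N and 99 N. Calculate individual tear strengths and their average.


Tear 1 = 39.6 N/mm
Tear 2 = 43.0 N/mm
Average = 41.3 N/mm


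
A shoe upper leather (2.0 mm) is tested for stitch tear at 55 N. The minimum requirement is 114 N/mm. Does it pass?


STS = 55 / 2.0 = 27.5 N/mm
Minimum required: 114 N/mm
Passes: No


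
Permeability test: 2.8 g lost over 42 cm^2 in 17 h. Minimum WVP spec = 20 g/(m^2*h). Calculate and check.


WVP = 39.22 g/(m^2*h)
Meets specification: Yes

WVP = 2.8 / (42 x 17) x 10000 = 39.22 g/(m^2*h)
Minimum: 20 g/(m^2*h)
Meets spec: Yes


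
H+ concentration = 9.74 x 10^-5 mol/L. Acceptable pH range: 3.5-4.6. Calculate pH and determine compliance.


pH = 4.01
Compliant: Yes

pH = -log10(9.74 x 10^-5) = 4.01
Range: 3.5 to 4.6
Compliant: Yes


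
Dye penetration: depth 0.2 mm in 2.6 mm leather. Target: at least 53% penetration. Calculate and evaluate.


Penetration = 7.7%
Meets target: No

Penetration = 0.2 / 2.6 x 100 = 7.7%
Target: 53%
Meets target: No


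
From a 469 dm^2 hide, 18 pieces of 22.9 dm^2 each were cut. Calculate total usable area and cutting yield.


Total usable = 18 x 22.9 = 412.2 dm^2
Yield = 412.2 / 469 x 100 = 87.9%


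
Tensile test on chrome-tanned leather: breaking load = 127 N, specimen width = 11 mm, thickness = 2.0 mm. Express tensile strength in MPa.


Cross-section = 11 x 2.0 = 22.0 mm^2
TS = 127 / 22.0 = 5.77 MPa
(1 N/mm^2 = 1 MPa)


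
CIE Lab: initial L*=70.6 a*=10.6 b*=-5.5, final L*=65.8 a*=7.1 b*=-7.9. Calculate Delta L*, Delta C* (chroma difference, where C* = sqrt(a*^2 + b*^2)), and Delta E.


Delta L* = -4.8
Delta C* = -1.32
Delta E = 6.41


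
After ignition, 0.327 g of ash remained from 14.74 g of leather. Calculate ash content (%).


2.22%

Ash% = 0.327 / 14.74 x 100
Ash% = 2.22%


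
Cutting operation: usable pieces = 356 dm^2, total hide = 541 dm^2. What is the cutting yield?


Yield = usable / total x 100
Yield = 356 / 541 x 100 = 65.8%


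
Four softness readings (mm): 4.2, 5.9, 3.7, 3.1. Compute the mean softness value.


4.23 mm


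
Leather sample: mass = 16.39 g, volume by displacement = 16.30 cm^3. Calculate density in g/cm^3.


1.006 g/cm^3

Density = mass / volume
Density = 16.39 / 16.30 = 1.006 g/cm^3


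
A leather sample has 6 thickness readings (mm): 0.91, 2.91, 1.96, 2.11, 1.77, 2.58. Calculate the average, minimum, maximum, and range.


Average = 2.04 mm
Min = 0.91 mm
Max = 2.91 mm
Range = 2.00 mm

Sum = 12.24
Average = 12.24 / 6 = 2.04 mm
Minimum = 0.91 mm
Maximum = 2.91 mm
Range = 2.91 - 0.91 = 2.00 mm


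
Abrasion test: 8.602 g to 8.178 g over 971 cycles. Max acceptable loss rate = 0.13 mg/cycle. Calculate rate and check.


Rate = 0.437 mg/cycle
Passes: No

Loss = 8.602 - 8.178 = 0.424 g
Rate = 0.424 g / 971 cycles x 1000 = 0.437 mg/cycle
Max = 0.13 mg/cycle
Passes: No


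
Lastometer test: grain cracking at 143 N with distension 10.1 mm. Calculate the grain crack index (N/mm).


Grain crack index = force / distension
Index = 143 / 10.1 = 14.2 N/mm


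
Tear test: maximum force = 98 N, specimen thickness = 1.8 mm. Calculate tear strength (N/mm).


54.4 N/mm


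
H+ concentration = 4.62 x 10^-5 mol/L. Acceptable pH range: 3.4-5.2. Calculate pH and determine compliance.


pH = 4.34
Compliant: Yes

pH = -log10(4.62 x 10^-5) = 4.34
Range: 3.4 to 5.2
Compliant: Yes


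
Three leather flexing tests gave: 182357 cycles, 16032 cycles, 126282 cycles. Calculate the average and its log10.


Average = (182357 + 16032 + 126282) / 3 = 108224 cycles
log10(108224) = 5.03


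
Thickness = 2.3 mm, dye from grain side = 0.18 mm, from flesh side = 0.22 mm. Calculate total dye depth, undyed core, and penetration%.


Total dyed = 0.40 mm
Undyed core = 1.90 mm
Penetration = 17.4%

Total dyed = 0.18 + 0.22 = 0.40 mm
Undyed core = 2.3 - 0.40 = 1.90 mm
Penetration = 0.40 / 2.3 x 100 = 17.4%


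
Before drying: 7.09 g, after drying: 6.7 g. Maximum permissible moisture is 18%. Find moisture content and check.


Moisture content = 5.5%
Acceptable: Yes

MC = (7.09 - 6.7) / 7.09 x 100 = 5.5%
Maximum: 18%
Acceptable: Yes


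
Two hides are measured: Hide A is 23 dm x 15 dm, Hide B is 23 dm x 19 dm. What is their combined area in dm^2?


782 dm^2

Hide A area = 23 x 15 = 345 dm^2
Hide B area = 23 x 19 = 437 dm^2
Total = 345 + 437 = 782 dm^2


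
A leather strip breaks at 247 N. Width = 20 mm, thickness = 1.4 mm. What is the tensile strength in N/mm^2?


Cross-sectional area = 20 x 1.4 = 28.0 mm^2
Tensile strength = 247 / 28.0 = 8.82 N/mm^2


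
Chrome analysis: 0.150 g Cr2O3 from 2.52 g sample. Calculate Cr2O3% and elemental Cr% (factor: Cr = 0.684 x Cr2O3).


Cr2O3 = 5.95%
Cr = 4.07%

Cr2O3% = 0.150 / 2.52 x 100 = 5.95%
Cr% = 5.95 x 0.684 = 4.07%


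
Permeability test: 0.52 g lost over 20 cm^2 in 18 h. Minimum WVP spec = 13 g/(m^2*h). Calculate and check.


WVP = 14.44 g/(m^2*h)
Meets specification: Yes

WVP = 0.52 / (20 x 18) x 10000 = 14.44 g/(m^2*h)
Minimum: 13 g/(m^2*h)
Meets spec: Yes


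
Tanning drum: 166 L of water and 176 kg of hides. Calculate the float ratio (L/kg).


0.9

Float ratio = water / hide weight
Ratio = 166 / 176 = 0.9


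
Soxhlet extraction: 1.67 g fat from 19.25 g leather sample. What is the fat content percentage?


Fat content = 1.67 / 19.25 x 100
Fat = 8.7%


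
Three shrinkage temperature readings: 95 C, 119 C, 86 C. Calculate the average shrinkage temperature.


100.0 C

Average = (95 + 119 + 86) / 3
Average = 300 / 3 = 100.0 C
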